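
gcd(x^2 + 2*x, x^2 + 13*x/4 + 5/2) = x + 2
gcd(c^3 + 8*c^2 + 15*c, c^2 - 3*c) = c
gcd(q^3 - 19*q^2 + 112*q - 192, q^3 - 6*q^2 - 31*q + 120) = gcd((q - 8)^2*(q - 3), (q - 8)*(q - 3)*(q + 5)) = q^2 - 11*q + 24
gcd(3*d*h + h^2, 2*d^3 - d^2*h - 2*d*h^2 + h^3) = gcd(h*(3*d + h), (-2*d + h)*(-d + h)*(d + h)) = 1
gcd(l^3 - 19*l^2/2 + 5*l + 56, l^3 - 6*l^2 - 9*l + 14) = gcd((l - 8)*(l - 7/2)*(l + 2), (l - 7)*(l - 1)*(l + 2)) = l + 2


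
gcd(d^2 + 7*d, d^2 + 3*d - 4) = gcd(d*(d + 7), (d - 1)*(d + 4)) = 1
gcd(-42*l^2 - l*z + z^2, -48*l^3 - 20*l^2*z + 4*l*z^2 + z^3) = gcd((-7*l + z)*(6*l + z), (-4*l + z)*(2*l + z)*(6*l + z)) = 6*l + z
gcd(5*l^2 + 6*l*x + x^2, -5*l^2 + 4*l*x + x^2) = 5*l + x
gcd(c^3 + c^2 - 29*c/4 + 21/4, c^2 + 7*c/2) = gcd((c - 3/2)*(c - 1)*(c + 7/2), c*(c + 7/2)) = c + 7/2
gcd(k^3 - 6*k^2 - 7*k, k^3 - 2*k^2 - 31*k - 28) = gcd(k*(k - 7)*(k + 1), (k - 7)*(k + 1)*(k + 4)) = k^2 - 6*k - 7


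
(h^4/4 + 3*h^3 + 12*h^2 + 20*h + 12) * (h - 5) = h^5/4 + 7*h^4/4 - 3*h^3 - 40*h^2 - 88*h - 60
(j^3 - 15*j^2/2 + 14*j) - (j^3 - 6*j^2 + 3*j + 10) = -3*j^2/2 + 11*j - 10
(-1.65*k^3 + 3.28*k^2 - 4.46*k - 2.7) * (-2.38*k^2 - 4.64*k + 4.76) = 3.927*k^5 - 0.1504*k^4 - 12.4584*k^3 + 42.7332*k^2 - 8.7016*k - 12.852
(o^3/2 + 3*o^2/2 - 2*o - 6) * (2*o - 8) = o^4 - o^3 - 16*o^2 + 4*o + 48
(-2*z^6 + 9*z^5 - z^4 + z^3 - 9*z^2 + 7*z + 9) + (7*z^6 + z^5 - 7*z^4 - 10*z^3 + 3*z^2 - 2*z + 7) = 5*z^6 + 10*z^5 - 8*z^4 - 9*z^3 - 6*z^2 + 5*z + 16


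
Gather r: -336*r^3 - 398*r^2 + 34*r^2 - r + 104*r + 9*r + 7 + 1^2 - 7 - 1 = -336*r^3 - 364*r^2 + 112*r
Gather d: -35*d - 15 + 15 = -35*d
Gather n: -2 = -2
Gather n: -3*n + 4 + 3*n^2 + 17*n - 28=3*n^2 + 14*n - 24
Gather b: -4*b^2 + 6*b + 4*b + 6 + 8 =-4*b^2 + 10*b + 14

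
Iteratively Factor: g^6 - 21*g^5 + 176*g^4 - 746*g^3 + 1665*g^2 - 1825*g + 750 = (g - 1)*(g^5 - 20*g^4 + 156*g^3 - 590*g^2 + 1075*g - 750) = (g - 5)*(g - 1)*(g^4 - 15*g^3 + 81*g^2 - 185*g + 150) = (g - 5)^2*(g - 1)*(g^3 - 10*g^2 + 31*g - 30) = (g - 5)^3*(g - 1)*(g^2 - 5*g + 6) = (g - 5)^3*(g - 2)*(g - 1)*(g - 3)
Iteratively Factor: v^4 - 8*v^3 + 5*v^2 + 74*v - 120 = (v - 5)*(v^3 - 3*v^2 - 10*v + 24) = (v - 5)*(v - 2)*(v^2 - v - 12) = (v - 5)*(v - 4)*(v - 2)*(v + 3)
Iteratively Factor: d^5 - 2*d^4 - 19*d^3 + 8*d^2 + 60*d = (d - 2)*(d^4 - 19*d^2 - 30*d) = (d - 2)*(d + 2)*(d^3 - 2*d^2 - 15*d) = (d - 2)*(d + 2)*(d + 3)*(d^2 - 5*d) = (d - 5)*(d - 2)*(d + 2)*(d + 3)*(d)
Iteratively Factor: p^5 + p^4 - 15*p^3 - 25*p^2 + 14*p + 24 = (p + 3)*(p^4 - 2*p^3 - 9*p^2 + 2*p + 8) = (p - 1)*(p + 3)*(p^3 - p^2 - 10*p - 8) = (p - 1)*(p + 1)*(p + 3)*(p^2 - 2*p - 8) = (p - 1)*(p + 1)*(p + 2)*(p + 3)*(p - 4)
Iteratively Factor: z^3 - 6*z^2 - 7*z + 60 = (z - 5)*(z^2 - z - 12) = (z - 5)*(z - 4)*(z + 3)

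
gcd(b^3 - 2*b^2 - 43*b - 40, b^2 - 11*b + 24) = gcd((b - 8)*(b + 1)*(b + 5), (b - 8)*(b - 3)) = b - 8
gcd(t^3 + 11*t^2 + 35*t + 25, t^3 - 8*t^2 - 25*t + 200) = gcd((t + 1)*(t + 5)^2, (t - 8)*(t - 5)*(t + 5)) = t + 5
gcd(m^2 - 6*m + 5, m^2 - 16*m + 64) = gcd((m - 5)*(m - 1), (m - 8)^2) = 1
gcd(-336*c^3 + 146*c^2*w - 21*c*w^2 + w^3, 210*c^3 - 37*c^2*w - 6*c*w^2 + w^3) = -7*c + w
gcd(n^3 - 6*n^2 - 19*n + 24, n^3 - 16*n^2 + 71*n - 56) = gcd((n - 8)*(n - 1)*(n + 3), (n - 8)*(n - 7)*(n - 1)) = n^2 - 9*n + 8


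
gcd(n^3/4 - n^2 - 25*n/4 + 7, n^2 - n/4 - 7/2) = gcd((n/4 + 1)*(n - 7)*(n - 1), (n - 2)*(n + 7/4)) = 1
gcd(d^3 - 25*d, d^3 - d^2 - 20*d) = d^2 - 5*d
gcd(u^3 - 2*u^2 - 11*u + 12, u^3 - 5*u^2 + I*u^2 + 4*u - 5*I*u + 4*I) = u^2 - 5*u + 4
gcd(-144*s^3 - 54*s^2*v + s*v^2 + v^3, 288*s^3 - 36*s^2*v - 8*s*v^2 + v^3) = 48*s^2 + 2*s*v - v^2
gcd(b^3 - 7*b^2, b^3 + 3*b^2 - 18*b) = b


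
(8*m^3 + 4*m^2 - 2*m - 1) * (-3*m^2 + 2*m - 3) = -24*m^5 + 4*m^4 - 10*m^3 - 13*m^2 + 4*m + 3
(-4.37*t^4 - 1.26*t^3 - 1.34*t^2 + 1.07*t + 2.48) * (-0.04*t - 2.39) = 0.1748*t^5 + 10.4947*t^4 + 3.065*t^3 + 3.1598*t^2 - 2.6565*t - 5.9272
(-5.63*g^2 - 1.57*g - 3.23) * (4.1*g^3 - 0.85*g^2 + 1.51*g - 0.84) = -23.083*g^5 - 1.6515*g^4 - 20.4098*g^3 + 5.104*g^2 - 3.5585*g + 2.7132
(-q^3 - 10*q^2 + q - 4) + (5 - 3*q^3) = -4*q^3 - 10*q^2 + q + 1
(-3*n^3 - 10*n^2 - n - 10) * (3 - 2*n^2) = 6*n^5 + 20*n^4 - 7*n^3 - 10*n^2 - 3*n - 30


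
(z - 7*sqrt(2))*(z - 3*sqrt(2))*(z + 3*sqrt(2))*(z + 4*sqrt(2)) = z^4 - 3*sqrt(2)*z^3 - 74*z^2 + 54*sqrt(2)*z + 1008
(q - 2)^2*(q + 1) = q^3 - 3*q^2 + 4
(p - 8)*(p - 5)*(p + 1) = p^3 - 12*p^2 + 27*p + 40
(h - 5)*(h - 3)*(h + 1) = h^3 - 7*h^2 + 7*h + 15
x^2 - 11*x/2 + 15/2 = (x - 3)*(x - 5/2)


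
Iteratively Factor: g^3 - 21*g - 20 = (g + 4)*(g^2 - 4*g - 5) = (g - 5)*(g + 4)*(g + 1)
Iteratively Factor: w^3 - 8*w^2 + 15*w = (w - 5)*(w^2 - 3*w) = w*(w - 5)*(w - 3)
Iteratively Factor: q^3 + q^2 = (q)*(q^2 + q) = q*(q + 1)*(q)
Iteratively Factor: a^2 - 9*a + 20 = (a - 5)*(a - 4)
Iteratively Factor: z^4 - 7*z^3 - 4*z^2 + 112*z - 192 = (z - 4)*(z^3 - 3*z^2 - 16*z + 48) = (z - 4)^2*(z^2 + z - 12) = (z - 4)^2*(z - 3)*(z + 4)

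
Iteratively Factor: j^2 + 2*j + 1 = (j + 1)*(j + 1)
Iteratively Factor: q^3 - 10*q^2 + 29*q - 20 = (q - 5)*(q^2 - 5*q + 4) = (q - 5)*(q - 1)*(q - 4)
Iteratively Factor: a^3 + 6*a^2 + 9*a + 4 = (a + 1)*(a^2 + 5*a + 4) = (a + 1)*(a + 4)*(a + 1)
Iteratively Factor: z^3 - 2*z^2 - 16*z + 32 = (z - 2)*(z^2 - 16) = (z - 4)*(z - 2)*(z + 4)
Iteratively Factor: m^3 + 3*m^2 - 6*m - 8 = (m - 2)*(m^2 + 5*m + 4) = (m - 2)*(m + 1)*(m + 4)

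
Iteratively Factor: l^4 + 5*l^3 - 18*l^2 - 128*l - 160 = (l + 4)*(l^3 + l^2 - 22*l - 40) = (l - 5)*(l + 4)*(l^2 + 6*l + 8) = (l - 5)*(l + 2)*(l + 4)*(l + 4)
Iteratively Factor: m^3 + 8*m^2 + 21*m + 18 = (m + 3)*(m^2 + 5*m + 6) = (m + 2)*(m + 3)*(m + 3)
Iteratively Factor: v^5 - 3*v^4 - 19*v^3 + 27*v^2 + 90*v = (v + 3)*(v^4 - 6*v^3 - v^2 + 30*v) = (v - 5)*(v + 3)*(v^3 - v^2 - 6*v) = (v - 5)*(v + 2)*(v + 3)*(v^2 - 3*v) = (v - 5)*(v - 3)*(v + 2)*(v + 3)*(v)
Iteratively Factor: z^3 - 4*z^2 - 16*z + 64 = (z - 4)*(z^2 - 16) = (z - 4)*(z + 4)*(z - 4)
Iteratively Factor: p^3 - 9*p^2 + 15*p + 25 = (p + 1)*(p^2 - 10*p + 25) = (p - 5)*(p + 1)*(p - 5)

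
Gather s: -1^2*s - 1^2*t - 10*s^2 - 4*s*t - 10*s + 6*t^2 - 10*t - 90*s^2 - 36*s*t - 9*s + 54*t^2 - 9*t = -100*s^2 + s*(-40*t - 20) + 60*t^2 - 20*t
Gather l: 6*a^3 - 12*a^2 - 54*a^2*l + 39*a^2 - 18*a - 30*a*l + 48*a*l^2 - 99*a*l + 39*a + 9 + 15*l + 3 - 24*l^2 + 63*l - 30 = 6*a^3 + 27*a^2 + 21*a + l^2*(48*a - 24) + l*(-54*a^2 - 129*a + 78) - 18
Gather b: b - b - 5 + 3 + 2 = 0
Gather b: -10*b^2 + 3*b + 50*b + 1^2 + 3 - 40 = -10*b^2 + 53*b - 36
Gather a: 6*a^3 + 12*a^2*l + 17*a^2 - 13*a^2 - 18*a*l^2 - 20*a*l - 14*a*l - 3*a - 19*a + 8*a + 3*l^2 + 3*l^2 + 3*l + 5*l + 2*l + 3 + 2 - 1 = 6*a^3 + a^2*(12*l + 4) + a*(-18*l^2 - 34*l - 14) + 6*l^2 + 10*l + 4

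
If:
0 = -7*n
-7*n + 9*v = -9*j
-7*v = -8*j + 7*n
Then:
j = 0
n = 0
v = 0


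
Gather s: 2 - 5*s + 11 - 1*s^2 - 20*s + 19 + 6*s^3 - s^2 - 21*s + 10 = 6*s^3 - 2*s^2 - 46*s + 42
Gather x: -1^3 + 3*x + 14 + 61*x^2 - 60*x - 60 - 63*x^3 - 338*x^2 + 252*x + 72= -63*x^3 - 277*x^2 + 195*x + 25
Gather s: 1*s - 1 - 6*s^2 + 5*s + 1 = -6*s^2 + 6*s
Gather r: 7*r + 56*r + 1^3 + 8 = 63*r + 9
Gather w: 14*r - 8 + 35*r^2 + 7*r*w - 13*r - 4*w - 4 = 35*r^2 + r + w*(7*r - 4) - 12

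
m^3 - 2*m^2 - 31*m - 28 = (m - 7)*(m + 1)*(m + 4)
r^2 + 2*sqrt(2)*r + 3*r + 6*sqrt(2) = (r + 3)*(r + 2*sqrt(2))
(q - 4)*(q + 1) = q^2 - 3*q - 4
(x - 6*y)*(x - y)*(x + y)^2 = x^4 - 5*x^3*y - 7*x^2*y^2 + 5*x*y^3 + 6*y^4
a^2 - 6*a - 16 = (a - 8)*(a + 2)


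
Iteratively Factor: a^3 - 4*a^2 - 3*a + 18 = (a - 3)*(a^2 - a - 6) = (a - 3)^2*(a + 2)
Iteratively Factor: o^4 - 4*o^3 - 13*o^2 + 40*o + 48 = (o - 4)*(o^3 - 13*o - 12) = (o - 4)*(o + 1)*(o^2 - o - 12) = (o - 4)*(o + 1)*(o + 3)*(o - 4)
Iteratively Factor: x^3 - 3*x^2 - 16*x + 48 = (x - 3)*(x^2 - 16) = (x - 3)*(x + 4)*(x - 4)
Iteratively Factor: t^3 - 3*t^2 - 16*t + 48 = (t - 4)*(t^2 + t - 12) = (t - 4)*(t + 4)*(t - 3)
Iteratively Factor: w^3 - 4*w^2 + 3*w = (w - 3)*(w^2 - w) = w*(w - 3)*(w - 1)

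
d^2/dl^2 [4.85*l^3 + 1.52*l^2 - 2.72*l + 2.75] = 29.1*l + 3.04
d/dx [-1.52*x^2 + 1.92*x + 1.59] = 1.92 - 3.04*x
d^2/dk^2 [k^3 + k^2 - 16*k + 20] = 6*k + 2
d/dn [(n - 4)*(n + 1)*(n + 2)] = 3*n^2 - 2*n - 10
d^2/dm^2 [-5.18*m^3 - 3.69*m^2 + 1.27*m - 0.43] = -31.08*m - 7.38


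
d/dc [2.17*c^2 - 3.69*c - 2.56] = 4.34*c - 3.69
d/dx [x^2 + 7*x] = 2*x + 7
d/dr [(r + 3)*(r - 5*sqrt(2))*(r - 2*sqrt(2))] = 3*r^2 - 14*sqrt(2)*r + 6*r - 21*sqrt(2) + 20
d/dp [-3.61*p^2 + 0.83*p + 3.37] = 0.83 - 7.22*p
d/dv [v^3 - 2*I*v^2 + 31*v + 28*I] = 3*v^2 - 4*I*v + 31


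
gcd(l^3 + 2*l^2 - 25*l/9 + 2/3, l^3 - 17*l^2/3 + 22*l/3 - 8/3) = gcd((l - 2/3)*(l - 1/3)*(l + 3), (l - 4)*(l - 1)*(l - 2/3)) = l - 2/3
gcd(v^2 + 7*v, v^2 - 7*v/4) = v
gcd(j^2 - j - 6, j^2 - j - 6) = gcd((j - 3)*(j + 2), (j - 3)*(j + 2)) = j^2 - j - 6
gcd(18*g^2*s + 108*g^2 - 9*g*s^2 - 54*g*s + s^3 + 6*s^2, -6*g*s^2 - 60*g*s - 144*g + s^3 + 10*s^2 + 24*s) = -6*g*s - 36*g + s^2 + 6*s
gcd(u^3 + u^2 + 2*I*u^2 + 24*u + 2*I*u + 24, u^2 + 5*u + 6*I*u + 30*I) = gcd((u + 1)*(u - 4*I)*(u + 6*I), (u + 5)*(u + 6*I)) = u + 6*I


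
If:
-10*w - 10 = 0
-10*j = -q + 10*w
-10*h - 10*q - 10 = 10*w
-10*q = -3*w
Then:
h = 3/10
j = 97/100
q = -3/10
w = -1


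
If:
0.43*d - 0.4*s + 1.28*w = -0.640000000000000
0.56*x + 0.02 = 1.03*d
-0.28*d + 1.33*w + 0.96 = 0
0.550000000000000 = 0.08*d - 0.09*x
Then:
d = -6.39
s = -11.89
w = -2.07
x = -11.79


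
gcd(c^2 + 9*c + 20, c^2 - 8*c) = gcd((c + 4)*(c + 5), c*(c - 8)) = 1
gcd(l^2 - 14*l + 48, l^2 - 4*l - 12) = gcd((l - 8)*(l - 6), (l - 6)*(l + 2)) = l - 6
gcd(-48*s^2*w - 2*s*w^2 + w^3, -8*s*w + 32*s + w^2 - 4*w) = 8*s - w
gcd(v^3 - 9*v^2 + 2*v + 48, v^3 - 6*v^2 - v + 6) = 1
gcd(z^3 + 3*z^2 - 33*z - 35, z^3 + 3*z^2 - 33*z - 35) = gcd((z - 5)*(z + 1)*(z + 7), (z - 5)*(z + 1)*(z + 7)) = z^3 + 3*z^2 - 33*z - 35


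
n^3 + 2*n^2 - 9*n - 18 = (n - 3)*(n + 2)*(n + 3)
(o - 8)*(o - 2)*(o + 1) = o^3 - 9*o^2 + 6*o + 16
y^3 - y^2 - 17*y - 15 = (y - 5)*(y + 1)*(y + 3)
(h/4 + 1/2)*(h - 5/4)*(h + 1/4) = h^3/4 + h^2/4 - 37*h/64 - 5/32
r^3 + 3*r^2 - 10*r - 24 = (r - 3)*(r + 2)*(r + 4)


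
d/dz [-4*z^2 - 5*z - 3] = -8*z - 5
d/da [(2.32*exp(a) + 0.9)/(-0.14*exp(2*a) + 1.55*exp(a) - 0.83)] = (0.3248*exp(2*a) + 0.252*exp(a) - 3.3206)*exp(a)/(0.0196*exp(4*a) - 0.434*exp(3*a) + 2.6349*exp(2*a) - 2.573*exp(a) + 0.6889)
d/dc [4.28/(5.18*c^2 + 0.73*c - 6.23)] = (-44.3408*c - 3.1244)/(5.18*c^2 + 0.73*c - 6.23)^2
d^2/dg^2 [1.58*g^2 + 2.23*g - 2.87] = 3.16000000000000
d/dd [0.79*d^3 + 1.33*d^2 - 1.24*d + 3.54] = 2.37*d^2 + 2.66*d - 1.24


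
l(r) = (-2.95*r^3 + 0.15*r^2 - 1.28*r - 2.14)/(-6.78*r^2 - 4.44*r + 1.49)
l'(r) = (13.56*r + 4.44)*(-2.95*r^3 + 0.15*r^2 - 1.28*r - 2.14)/(-6.78*r^2 - 4.44*r + 1.49)^2 + (-8.85*r^2 + 0.3*r - 1.28)/(-6.78*r^2 - 4.44*r + 1.49)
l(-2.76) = -1.70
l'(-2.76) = 0.35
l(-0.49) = -0.55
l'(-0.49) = -1.14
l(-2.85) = -1.74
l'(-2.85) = 0.36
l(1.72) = 0.72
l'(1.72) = 0.26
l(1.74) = 0.73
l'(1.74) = 0.27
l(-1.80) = -1.43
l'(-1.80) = 0.16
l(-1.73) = -1.42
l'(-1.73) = 0.11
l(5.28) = 2.08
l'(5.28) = 0.42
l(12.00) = 4.95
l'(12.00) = 0.43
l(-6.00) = -3.00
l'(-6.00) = 0.42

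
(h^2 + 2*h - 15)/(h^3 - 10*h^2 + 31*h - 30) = (h + 5)/(h^2 - 7*h + 10)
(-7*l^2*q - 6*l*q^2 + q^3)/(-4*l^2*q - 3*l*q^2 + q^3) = (-7*l + q)/(-4*l + q)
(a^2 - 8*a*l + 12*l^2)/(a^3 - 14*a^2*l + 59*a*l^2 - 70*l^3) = (a - 6*l)/(a^2 - 12*a*l + 35*l^2)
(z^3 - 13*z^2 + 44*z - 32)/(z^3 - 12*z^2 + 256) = (z^2 - 5*z + 4)/(z^2 - 4*z - 32)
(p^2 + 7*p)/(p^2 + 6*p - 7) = p/(p - 1)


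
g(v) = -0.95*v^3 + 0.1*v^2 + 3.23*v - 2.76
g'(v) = -2.85*v^2 + 0.2*v + 3.23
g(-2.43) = 3.61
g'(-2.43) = -14.08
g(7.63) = -394.28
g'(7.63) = -161.16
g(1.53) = -0.99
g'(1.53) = -3.14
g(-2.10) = -0.30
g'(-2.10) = -9.76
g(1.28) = -0.45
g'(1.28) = -1.18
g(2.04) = -3.82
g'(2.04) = -8.22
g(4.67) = -82.25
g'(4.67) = -57.99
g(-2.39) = 3.06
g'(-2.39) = -13.53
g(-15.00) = 3177.54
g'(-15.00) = -641.02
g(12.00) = -1591.20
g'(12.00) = -404.77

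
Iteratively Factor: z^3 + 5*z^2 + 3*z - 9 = (z - 1)*(z^2 + 6*z + 9) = (z - 1)*(z + 3)*(z + 3)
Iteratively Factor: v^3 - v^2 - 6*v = (v + 2)*(v^2 - 3*v) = (v - 3)*(v + 2)*(v)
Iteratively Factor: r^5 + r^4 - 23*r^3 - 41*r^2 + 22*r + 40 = (r + 1)*(r^4 - 23*r^2 - 18*r + 40) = (r - 5)*(r + 1)*(r^3 + 5*r^2 + 2*r - 8) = (r - 5)*(r - 1)*(r + 1)*(r^2 + 6*r + 8) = (r - 5)*(r - 1)*(r + 1)*(r + 2)*(r + 4)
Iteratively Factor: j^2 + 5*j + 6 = (j + 3)*(j + 2)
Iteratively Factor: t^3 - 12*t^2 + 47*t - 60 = (t - 4)*(t^2 - 8*t + 15) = (t - 4)*(t - 3)*(t - 5)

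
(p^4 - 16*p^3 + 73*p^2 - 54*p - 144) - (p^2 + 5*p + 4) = p^4 - 16*p^3 + 72*p^2 - 59*p - 148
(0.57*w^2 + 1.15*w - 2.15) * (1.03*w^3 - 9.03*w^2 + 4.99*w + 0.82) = 0.5871*w^5 - 3.9626*w^4 - 9.7547*w^3 + 25.6204*w^2 - 9.7855*w - 1.763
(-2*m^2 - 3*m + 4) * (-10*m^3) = 20*m^5 + 30*m^4 - 40*m^3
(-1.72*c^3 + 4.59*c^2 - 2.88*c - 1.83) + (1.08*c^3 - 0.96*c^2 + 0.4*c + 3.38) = -0.64*c^3 + 3.63*c^2 - 2.48*c + 1.55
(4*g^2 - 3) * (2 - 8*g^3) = -32*g^5 + 24*g^3 + 8*g^2 - 6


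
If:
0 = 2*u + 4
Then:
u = -2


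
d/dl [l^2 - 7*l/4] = 2*l - 7/4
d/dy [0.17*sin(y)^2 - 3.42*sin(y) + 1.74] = (0.34*sin(y) - 3.42)*cos(y)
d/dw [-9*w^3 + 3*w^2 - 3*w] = -27*w^2 + 6*w - 3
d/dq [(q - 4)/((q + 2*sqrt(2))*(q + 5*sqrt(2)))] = (-q^2 + 8*q + 20 + 28*sqrt(2))/(q^4 + 14*sqrt(2)*q^3 + 138*q^2 + 280*sqrt(2)*q + 400)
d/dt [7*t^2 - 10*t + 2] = 14*t - 10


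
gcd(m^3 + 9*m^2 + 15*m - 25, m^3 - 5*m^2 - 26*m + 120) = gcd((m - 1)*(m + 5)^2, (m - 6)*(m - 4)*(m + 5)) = m + 5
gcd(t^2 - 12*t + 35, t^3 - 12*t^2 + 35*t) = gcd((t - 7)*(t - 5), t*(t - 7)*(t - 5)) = t^2 - 12*t + 35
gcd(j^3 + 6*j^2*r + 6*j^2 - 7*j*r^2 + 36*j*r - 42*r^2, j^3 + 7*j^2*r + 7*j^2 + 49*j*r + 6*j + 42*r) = j^2 + 7*j*r + 6*j + 42*r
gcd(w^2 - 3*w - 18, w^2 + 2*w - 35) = 1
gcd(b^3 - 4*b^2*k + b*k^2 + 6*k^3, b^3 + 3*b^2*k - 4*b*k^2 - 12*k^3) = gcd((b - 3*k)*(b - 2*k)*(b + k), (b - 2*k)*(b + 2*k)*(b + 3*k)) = b - 2*k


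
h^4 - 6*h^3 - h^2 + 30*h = h*(h - 5)*(h - 3)*(h + 2)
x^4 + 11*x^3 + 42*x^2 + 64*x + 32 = (x + 1)*(x + 2)*(x + 4)^2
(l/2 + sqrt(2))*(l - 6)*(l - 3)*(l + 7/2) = l^4/2 - 11*l^3/4 + sqrt(2)*l^3 - 11*sqrt(2)*l^2/2 - 27*l^2/4 - 27*sqrt(2)*l/2 + 63*l/2 + 63*sqrt(2)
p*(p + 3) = p^2 + 3*p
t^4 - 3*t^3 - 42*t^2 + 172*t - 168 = (t - 6)*(t - 2)^2*(t + 7)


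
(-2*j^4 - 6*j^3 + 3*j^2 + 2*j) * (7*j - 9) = -14*j^5 - 24*j^4 + 75*j^3 - 13*j^2 - 18*j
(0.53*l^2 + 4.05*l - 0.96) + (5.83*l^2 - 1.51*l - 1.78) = 6.36*l^2 + 2.54*l - 2.74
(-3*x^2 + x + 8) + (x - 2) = -3*x^2 + 2*x + 6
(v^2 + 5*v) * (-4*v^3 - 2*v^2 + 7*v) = -4*v^5 - 22*v^4 - 3*v^3 + 35*v^2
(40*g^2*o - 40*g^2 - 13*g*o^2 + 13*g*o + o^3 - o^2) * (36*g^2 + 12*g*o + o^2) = 1440*g^4*o - 1440*g^4 + 12*g^3*o^2 - 12*g^3*o - 80*g^2*o^3 + 80*g^2*o^2 - g*o^4 + g*o^3 + o^5 - o^4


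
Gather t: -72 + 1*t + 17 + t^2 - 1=t^2 + t - 56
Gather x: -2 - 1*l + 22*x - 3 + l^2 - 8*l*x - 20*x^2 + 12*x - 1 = l^2 - l - 20*x^2 + x*(34 - 8*l) - 6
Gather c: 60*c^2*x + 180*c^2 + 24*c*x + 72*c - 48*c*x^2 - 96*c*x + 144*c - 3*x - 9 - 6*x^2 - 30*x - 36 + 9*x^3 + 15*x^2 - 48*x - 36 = c^2*(60*x + 180) + c*(-48*x^2 - 72*x + 216) + 9*x^3 + 9*x^2 - 81*x - 81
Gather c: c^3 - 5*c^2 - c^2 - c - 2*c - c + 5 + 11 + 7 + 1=c^3 - 6*c^2 - 4*c + 24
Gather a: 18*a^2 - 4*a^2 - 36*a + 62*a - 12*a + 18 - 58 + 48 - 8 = 14*a^2 + 14*a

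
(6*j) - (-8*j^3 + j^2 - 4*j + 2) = 8*j^3 - j^2 + 10*j - 2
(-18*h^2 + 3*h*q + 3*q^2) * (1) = -18*h^2 + 3*h*q + 3*q^2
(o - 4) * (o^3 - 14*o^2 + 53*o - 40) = o^4 - 18*o^3 + 109*o^2 - 252*o + 160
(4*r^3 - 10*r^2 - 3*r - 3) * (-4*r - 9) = -16*r^4 + 4*r^3 + 102*r^2 + 39*r + 27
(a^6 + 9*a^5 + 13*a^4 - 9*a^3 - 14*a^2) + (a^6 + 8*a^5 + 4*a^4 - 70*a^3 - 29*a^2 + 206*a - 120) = 2*a^6 + 17*a^5 + 17*a^4 - 79*a^3 - 43*a^2 + 206*a - 120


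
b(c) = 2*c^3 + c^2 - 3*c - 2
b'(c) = 6*c^2 + 2*c - 3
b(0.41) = -2.92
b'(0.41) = -1.17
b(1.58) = 3.65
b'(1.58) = 15.14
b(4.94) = 248.69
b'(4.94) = 153.30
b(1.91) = 9.85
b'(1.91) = 22.71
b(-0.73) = -0.06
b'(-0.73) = -1.26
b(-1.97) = -7.50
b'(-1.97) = 16.35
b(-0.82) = 0.03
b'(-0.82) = -0.61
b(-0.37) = -0.85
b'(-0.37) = -2.92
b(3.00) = 52.00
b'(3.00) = 57.00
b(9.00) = 1510.00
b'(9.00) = 501.00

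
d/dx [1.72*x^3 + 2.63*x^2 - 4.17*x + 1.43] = 5.16*x^2 + 5.26*x - 4.17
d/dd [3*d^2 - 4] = 6*d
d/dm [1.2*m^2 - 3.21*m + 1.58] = 2.4*m - 3.21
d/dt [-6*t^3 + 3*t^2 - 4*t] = -18*t^2 + 6*t - 4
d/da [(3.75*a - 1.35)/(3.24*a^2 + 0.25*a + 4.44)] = (-12.15*a^2 + 8.748*a + 16.9875)/(10.4976*a^4 + 1.62*a^3 + 28.8337*a^2 + 2.22*a + 19.7136)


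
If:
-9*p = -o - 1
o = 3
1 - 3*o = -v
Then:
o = 3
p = 4/9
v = 8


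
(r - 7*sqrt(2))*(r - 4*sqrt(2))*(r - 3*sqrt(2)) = r^3 - 14*sqrt(2)*r^2 + 122*r - 168*sqrt(2)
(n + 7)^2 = n^2 + 14*n + 49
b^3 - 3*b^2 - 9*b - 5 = (b - 5)*(b + 1)^2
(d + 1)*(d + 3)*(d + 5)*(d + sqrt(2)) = d^4 + sqrt(2)*d^3 + 9*d^3 + 9*sqrt(2)*d^2 + 23*d^2 + 15*d + 23*sqrt(2)*d + 15*sqrt(2)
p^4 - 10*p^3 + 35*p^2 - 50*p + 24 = (p - 4)*(p - 3)*(p - 2)*(p - 1)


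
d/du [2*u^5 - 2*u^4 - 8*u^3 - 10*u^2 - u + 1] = 10*u^4 - 8*u^3 - 24*u^2 - 20*u - 1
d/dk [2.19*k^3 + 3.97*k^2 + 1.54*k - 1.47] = 6.57*k^2 + 7.94*k + 1.54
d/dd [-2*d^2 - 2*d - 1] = -4*d - 2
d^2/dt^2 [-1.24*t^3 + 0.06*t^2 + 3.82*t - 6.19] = 0.12 - 7.44*t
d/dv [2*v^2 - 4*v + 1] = 4*v - 4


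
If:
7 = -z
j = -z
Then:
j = 7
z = -7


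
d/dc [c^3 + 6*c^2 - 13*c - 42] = 3*c^2 + 12*c - 13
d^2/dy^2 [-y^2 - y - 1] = -2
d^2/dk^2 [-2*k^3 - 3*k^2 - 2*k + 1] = -12*k - 6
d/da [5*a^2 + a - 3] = 10*a + 1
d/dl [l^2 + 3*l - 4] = 2*l + 3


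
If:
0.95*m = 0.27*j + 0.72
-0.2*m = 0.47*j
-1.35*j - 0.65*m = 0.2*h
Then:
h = -0.26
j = -0.29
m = 0.68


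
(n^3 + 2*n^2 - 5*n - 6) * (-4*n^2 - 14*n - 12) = -4*n^5 - 22*n^4 - 20*n^3 + 70*n^2 + 144*n + 72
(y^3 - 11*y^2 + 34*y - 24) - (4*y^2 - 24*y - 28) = y^3 - 15*y^2 + 58*y + 4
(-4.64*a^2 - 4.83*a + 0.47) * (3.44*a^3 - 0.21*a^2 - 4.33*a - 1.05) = -15.9616*a^5 - 15.6408*a^4 + 22.7223*a^3 + 25.6872*a^2 + 3.0364*a - 0.4935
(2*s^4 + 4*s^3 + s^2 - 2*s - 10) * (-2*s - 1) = -4*s^5 - 10*s^4 - 6*s^3 + 3*s^2 + 22*s + 10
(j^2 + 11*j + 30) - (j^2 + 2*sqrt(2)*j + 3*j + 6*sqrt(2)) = -2*sqrt(2)*j + 8*j - 6*sqrt(2) + 30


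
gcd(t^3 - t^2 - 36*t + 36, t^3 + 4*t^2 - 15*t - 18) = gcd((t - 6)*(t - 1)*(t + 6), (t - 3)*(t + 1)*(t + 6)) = t + 6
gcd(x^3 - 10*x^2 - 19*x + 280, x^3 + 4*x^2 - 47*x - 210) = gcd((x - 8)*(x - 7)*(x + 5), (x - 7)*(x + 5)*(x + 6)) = x^2 - 2*x - 35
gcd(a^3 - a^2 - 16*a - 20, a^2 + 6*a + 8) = a + 2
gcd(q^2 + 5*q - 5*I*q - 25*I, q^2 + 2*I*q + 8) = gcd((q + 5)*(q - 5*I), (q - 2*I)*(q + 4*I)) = 1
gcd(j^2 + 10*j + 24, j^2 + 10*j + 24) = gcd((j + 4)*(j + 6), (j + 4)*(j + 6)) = j^2 + 10*j + 24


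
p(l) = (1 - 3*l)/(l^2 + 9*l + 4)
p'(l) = (1 - 3*l)*(-2*l - 9)/(l^2 + 9*l + 4)^2 - 3/(l^2 + 9*l + 4) = (3*l^2 - 2*l - 21)/(l^4 + 18*l^3 + 89*l^2 + 72*l + 16)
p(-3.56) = -0.76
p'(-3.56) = 0.10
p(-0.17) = 0.60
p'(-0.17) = -3.29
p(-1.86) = -0.71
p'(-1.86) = -0.08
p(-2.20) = -0.69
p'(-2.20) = -0.02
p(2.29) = -0.20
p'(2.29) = -0.01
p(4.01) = -0.20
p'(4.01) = 0.01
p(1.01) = -0.14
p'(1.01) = -0.10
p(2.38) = -0.20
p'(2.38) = -0.01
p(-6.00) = -1.36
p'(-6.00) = 0.51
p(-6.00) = -1.36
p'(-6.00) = 0.51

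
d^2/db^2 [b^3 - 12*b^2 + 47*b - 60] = 6*b - 24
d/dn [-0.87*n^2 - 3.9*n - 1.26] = -1.74*n - 3.9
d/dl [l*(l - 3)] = 2*l - 3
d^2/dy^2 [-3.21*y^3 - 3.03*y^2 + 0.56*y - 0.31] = -19.26*y - 6.06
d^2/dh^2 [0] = 0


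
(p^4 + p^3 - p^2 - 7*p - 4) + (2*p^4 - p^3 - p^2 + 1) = 3*p^4 - 2*p^2 - 7*p - 3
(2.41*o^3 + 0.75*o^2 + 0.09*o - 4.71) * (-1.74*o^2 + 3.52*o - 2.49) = -4.1934*o^5 + 7.1782*o^4 - 3.5175*o^3 + 6.6447*o^2 - 16.8033*o + 11.7279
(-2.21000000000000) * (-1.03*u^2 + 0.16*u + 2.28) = 2.2763*u^2 - 0.3536*u - 5.0388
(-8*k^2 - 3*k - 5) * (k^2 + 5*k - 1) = -8*k^4 - 43*k^3 - 12*k^2 - 22*k + 5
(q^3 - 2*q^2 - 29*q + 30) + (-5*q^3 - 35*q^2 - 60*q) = -4*q^3 - 37*q^2 - 89*q + 30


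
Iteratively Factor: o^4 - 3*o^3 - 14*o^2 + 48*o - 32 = (o - 1)*(o^3 - 2*o^2 - 16*o + 32) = (o - 4)*(o - 1)*(o^2 + 2*o - 8) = (o - 4)*(o - 1)*(o + 4)*(o - 2)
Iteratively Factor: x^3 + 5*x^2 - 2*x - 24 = (x + 3)*(x^2 + 2*x - 8) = (x - 2)*(x + 3)*(x + 4)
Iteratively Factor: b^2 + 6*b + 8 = (b + 2)*(b + 4)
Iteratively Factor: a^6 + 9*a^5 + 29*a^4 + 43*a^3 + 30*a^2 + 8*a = (a)*(a^5 + 9*a^4 + 29*a^3 + 43*a^2 + 30*a + 8) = a*(a + 1)*(a^4 + 8*a^3 + 21*a^2 + 22*a + 8) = a*(a + 1)*(a + 4)*(a^3 + 4*a^2 + 5*a + 2) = a*(a + 1)^2*(a + 4)*(a^2 + 3*a + 2) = a*(a + 1)^3*(a + 4)*(a + 2)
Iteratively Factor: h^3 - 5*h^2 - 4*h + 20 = (h - 2)*(h^2 - 3*h - 10) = (h - 5)*(h - 2)*(h + 2)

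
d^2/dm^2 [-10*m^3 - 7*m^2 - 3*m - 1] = -60*m - 14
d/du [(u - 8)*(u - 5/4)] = 2*u - 37/4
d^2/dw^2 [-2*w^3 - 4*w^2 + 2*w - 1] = -12*w - 8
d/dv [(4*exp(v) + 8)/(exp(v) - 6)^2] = 4*(-exp(v) - 10)*exp(v)/(exp(v) - 6)^3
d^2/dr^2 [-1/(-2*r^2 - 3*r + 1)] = 2*(-4*r^2 - 6*r + (4*r + 3)^2 + 2)/(2*r^2 + 3*r - 1)^3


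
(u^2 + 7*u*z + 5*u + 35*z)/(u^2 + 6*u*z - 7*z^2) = (-u - 5)/(-u + z)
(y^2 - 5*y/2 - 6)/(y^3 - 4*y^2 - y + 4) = (y + 3/2)/(y^2 - 1)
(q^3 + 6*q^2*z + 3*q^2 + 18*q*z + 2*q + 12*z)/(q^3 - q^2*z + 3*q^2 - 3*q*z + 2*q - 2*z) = (-q - 6*z)/(-q + z)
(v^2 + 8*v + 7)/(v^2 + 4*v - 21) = (v + 1)/(v - 3)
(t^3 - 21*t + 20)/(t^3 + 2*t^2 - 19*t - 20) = (t - 1)/(t + 1)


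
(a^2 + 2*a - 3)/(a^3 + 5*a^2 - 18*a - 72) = (a - 1)/(a^2 + 2*a - 24)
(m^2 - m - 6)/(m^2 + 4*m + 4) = (m - 3)/(m + 2)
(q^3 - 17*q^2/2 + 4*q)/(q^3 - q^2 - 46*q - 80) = q*(2*q - 1)/(2*(q^2 + 7*q + 10))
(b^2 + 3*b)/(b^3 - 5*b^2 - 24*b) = 1/(b - 8)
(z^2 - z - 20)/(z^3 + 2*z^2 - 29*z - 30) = (z + 4)/(z^2 + 7*z + 6)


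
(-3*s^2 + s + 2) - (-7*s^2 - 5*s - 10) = 4*s^2 + 6*s + 12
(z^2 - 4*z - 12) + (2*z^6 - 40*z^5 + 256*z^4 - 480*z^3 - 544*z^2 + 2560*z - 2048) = 2*z^6 - 40*z^5 + 256*z^4 - 480*z^3 - 543*z^2 + 2556*z - 2060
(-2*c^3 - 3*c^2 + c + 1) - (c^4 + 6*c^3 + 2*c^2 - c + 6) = -c^4 - 8*c^3 - 5*c^2 + 2*c - 5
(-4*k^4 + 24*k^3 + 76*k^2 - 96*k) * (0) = 0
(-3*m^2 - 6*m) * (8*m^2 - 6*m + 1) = -24*m^4 - 30*m^3 + 33*m^2 - 6*m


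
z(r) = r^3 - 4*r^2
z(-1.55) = -13.33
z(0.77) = -1.92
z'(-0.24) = 2.09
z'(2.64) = -0.21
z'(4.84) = 31.56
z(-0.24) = -0.24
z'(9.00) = 171.00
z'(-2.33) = 34.93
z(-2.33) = -34.36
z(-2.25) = -31.64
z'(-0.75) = 7.69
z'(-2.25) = 33.19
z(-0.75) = -2.67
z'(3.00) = 3.00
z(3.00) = -9.00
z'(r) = 3*r^2 - 8*r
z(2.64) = -9.48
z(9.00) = 405.00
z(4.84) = 19.68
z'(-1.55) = 19.61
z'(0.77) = -4.38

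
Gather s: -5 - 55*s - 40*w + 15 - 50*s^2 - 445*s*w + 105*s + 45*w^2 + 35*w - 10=-50*s^2 + s*(50 - 445*w) + 45*w^2 - 5*w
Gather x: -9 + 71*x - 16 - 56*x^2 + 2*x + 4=-56*x^2 + 73*x - 21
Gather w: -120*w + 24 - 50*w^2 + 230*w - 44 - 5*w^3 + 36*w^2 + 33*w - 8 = -5*w^3 - 14*w^2 + 143*w - 28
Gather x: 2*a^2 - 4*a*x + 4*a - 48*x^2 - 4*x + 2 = 2*a^2 + 4*a - 48*x^2 + x*(-4*a - 4) + 2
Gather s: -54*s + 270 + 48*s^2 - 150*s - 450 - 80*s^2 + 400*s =-32*s^2 + 196*s - 180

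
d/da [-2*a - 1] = -2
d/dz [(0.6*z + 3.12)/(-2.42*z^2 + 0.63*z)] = (1.452*z^2 + 15.1008*z - 1.9656)/(z^2*(5.8564*z^2 - 3.0492*z + 0.3969))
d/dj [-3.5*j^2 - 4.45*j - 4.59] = -7.0*j - 4.45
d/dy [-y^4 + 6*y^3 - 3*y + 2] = -4*y^3 + 18*y^2 - 3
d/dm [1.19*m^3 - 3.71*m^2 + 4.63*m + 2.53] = 3.57*m^2 - 7.42*m + 4.63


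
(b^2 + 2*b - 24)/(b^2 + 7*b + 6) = (b - 4)/(b + 1)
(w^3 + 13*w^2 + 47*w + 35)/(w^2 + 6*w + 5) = w + 7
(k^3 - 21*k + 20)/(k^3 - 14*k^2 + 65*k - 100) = (k^2 + 4*k - 5)/(k^2 - 10*k + 25)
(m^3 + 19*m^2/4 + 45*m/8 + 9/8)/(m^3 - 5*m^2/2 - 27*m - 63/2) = (m + 1/4)/(m - 7)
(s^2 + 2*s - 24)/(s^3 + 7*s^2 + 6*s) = (s - 4)/(s*(s + 1))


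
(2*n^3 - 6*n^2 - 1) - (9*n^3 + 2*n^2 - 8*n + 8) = -7*n^3 - 8*n^2 + 8*n - 9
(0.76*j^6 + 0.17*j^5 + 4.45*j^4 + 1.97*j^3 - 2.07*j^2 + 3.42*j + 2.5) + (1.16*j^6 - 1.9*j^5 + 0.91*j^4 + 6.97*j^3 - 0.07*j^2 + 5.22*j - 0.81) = 1.92*j^6 - 1.73*j^5 + 5.36*j^4 + 8.94*j^3 - 2.14*j^2 + 8.64*j + 1.69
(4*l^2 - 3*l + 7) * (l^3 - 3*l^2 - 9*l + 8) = 4*l^5 - 15*l^4 - 20*l^3 + 38*l^2 - 87*l + 56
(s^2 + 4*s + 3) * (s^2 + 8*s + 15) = s^4 + 12*s^3 + 50*s^2 + 84*s + 45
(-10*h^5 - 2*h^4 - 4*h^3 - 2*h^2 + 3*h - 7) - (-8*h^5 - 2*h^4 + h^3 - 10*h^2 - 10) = -2*h^5 - 5*h^3 + 8*h^2 + 3*h + 3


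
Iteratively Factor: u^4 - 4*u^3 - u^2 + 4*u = (u + 1)*(u^3 - 5*u^2 + 4*u) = (u - 4)*(u + 1)*(u^2 - u) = u*(u - 4)*(u + 1)*(u - 1)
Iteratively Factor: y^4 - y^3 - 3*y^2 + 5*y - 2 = (y + 2)*(y^3 - 3*y^2 + 3*y - 1) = (y - 1)*(y + 2)*(y^2 - 2*y + 1) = (y - 1)^2*(y + 2)*(y - 1)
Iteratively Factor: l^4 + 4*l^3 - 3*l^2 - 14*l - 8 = (l + 4)*(l^3 - 3*l - 2) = (l + 1)*(l + 4)*(l^2 - l - 2) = (l + 1)^2*(l + 4)*(l - 2)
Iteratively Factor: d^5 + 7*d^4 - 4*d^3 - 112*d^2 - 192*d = (d)*(d^4 + 7*d^3 - 4*d^2 - 112*d - 192) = d*(d + 4)*(d^3 + 3*d^2 - 16*d - 48) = d*(d + 4)^2*(d^2 - d - 12) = d*(d + 3)*(d + 4)^2*(d - 4)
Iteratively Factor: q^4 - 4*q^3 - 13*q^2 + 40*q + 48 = (q - 4)*(q^3 - 13*q - 12) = (q - 4)*(q + 1)*(q^2 - q - 12) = (q - 4)*(q + 1)*(q + 3)*(q - 4)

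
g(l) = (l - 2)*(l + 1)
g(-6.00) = 40.00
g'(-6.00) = -13.00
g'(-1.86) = -4.72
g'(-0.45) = -1.90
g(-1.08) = 0.25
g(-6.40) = 45.36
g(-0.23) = -1.72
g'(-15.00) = -31.00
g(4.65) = 14.97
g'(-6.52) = -14.04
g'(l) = 2*l - 1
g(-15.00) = 238.00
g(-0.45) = -1.35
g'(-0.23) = -1.46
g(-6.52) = 47.03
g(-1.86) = 3.32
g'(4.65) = 8.30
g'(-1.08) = -3.16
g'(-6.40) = -13.80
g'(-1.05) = -3.10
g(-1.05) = 0.15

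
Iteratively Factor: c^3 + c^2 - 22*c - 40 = (c - 5)*(c^2 + 6*c + 8) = (c - 5)*(c + 2)*(c + 4)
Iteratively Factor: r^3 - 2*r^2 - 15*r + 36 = (r + 4)*(r^2 - 6*r + 9) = (r - 3)*(r + 4)*(r - 3)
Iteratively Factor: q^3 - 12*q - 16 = (q - 4)*(q^2 + 4*q + 4) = (q - 4)*(q + 2)*(q + 2)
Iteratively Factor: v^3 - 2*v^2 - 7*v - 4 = (v - 4)*(v^2 + 2*v + 1) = (v - 4)*(v + 1)*(v + 1)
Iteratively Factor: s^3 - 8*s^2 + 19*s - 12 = (s - 3)*(s^2 - 5*s + 4) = (s - 4)*(s - 3)*(s - 1)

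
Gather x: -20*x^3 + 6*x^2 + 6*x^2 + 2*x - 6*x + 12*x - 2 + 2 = -20*x^3 + 12*x^2 + 8*x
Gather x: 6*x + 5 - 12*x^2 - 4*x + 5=-12*x^2 + 2*x + 10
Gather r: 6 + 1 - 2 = 5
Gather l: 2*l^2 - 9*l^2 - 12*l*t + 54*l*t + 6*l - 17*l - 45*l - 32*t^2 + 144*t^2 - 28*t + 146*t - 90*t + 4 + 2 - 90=-7*l^2 + l*(42*t - 56) + 112*t^2 + 28*t - 84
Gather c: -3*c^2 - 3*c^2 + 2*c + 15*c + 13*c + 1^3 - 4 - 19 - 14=-6*c^2 + 30*c - 36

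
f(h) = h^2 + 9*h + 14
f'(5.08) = 19.16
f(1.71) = 32.31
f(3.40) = 56.16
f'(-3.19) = 2.62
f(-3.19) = -4.53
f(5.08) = 85.53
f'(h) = 2*h + 9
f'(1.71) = 12.42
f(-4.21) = -6.17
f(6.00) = 104.00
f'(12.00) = 33.00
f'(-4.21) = 0.58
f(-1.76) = 1.26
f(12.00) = 266.00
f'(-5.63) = -2.26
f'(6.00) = 21.00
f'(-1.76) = 5.48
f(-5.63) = -4.97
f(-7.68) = 3.86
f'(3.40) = 15.80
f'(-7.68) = -6.36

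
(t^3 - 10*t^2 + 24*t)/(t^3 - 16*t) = (t - 6)/(t + 4)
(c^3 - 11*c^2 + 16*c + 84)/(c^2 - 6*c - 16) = (c^2 - 13*c + 42)/(c - 8)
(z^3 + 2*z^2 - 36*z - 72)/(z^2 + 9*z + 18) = (z^2 - 4*z - 12)/(z + 3)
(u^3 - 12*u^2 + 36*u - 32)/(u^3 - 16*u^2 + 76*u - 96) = (u - 2)/(u - 6)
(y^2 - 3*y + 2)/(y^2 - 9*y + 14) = (y - 1)/(y - 7)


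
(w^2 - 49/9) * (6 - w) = -w^3 + 6*w^2 + 49*w/9 - 98/3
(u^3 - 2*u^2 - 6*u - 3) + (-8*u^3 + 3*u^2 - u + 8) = -7*u^3 + u^2 - 7*u + 5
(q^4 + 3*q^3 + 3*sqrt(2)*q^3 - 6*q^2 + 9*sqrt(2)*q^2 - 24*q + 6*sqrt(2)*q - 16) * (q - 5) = q^5 - 2*q^4 + 3*sqrt(2)*q^4 - 21*q^3 - 6*sqrt(2)*q^3 - 39*sqrt(2)*q^2 + 6*q^2 - 30*sqrt(2)*q + 104*q + 80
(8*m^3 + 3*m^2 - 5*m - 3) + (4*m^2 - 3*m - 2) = 8*m^3 + 7*m^2 - 8*m - 5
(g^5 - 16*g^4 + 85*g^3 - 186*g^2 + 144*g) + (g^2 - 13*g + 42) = g^5 - 16*g^4 + 85*g^3 - 185*g^2 + 131*g + 42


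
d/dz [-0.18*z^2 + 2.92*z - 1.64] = 2.92 - 0.36*z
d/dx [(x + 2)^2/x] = 1 - 4/x^2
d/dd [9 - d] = -1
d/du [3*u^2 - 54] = 6*u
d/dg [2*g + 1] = 2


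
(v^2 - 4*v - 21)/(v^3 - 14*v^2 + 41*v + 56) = (v + 3)/(v^2 - 7*v - 8)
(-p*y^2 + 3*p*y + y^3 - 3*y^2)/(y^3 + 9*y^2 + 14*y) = (-p*y + 3*p + y^2 - 3*y)/(y^2 + 9*y + 14)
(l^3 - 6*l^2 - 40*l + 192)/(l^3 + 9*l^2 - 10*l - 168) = (l - 8)/(l + 7)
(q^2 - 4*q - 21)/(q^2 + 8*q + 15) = (q - 7)/(q + 5)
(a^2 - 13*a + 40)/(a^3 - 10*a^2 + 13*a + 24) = (a - 5)/(a^2 - 2*a - 3)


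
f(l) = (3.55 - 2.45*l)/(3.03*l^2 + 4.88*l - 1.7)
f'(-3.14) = 0.77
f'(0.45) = -17.33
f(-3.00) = 1.00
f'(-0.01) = -4.23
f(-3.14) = 0.87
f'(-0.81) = 0.68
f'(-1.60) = 13.13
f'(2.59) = -0.02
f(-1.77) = -9.33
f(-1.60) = -4.27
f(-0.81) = -1.51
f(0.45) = 2.21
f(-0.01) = -2.04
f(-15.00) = 0.07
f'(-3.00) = 0.99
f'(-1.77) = 67.49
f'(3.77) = 0.00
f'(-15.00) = 0.01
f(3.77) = -0.10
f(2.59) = -0.09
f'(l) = (3.55 - 2.45*l)*(-6.06*l - 4.88)/(3.03*l^2 + 4.88*l - 1.7)^2 - 2.45/(3.03*l^2 + 4.88*l - 1.7) = (7.4235*l^2 - 21.513*l - 13.159)/(9.1809*l^4 + 29.5728*l^3 + 13.5124*l^2 - 16.592*l + 2.89)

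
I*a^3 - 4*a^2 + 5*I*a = a*(a + 5*I)*(I*a + 1)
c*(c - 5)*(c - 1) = c^3 - 6*c^2 + 5*c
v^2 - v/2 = v*(v - 1/2)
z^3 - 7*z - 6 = (z - 3)*(z + 1)*(z + 2)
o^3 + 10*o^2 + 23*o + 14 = (o + 1)*(o + 2)*(o + 7)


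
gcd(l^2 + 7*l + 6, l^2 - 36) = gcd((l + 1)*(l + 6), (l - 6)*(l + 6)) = l + 6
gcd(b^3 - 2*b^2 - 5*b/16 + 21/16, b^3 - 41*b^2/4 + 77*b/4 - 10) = b - 1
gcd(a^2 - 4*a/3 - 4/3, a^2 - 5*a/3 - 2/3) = a - 2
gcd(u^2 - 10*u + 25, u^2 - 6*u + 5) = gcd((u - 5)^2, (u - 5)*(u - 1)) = u - 5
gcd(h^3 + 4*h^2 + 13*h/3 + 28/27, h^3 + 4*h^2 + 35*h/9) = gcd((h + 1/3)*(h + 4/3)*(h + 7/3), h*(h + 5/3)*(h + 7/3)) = h + 7/3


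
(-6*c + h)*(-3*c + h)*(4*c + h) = 72*c^3 - 18*c^2*h - 5*c*h^2 + h^3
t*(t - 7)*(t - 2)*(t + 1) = t^4 - 8*t^3 + 5*t^2 + 14*t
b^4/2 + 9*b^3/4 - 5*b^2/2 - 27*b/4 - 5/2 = (b/2 + 1/2)*(b - 2)*(b + 1/2)*(b + 5)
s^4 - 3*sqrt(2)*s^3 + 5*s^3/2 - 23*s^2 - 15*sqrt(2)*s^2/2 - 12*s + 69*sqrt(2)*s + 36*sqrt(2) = (s - 4)*(s + 1/2)*(s + 6)*(s - 3*sqrt(2))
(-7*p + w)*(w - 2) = -7*p*w + 14*p + w^2 - 2*w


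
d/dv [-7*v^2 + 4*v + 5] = 4 - 14*v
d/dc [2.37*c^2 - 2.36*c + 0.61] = 4.74*c - 2.36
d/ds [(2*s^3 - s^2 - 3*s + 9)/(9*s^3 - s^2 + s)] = (7*s^4 + 58*s^3 - 247*s^2 + 18*s - 9)/(s^2*(81*s^4 - 18*s^3 + 19*s^2 - 2*s + 1))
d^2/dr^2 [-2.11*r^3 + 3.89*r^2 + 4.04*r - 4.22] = 7.78 - 12.66*r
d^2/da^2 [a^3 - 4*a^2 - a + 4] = 6*a - 8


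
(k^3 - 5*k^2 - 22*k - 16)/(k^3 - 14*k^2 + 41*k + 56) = (k + 2)/(k - 7)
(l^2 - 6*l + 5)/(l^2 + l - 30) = (l - 1)/(l + 6)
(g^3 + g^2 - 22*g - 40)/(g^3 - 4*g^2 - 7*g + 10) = (g + 4)/(g - 1)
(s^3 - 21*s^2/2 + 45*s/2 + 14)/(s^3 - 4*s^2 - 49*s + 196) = (s + 1/2)/(s + 7)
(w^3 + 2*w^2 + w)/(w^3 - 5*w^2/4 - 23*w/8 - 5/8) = 8*w*(w + 1)/(8*w^2 - 18*w - 5)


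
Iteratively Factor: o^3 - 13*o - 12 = (o + 3)*(o^2 - 3*o - 4) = (o - 4)*(o + 3)*(o + 1)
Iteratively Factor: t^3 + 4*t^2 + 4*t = (t + 2)*(t^2 + 2*t) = (t + 2)^2*(t)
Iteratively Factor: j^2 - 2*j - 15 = (j - 5)*(j + 3)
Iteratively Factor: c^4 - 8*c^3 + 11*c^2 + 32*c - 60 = (c - 3)*(c^3 - 5*c^2 - 4*c + 20) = (c - 3)*(c + 2)*(c^2 - 7*c + 10) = (c - 5)*(c - 3)*(c + 2)*(c - 2)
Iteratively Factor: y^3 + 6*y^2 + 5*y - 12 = (y + 3)*(y^2 + 3*y - 4) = (y + 3)*(y + 4)*(y - 1)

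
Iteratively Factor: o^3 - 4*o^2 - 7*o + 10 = (o - 1)*(o^2 - 3*o - 10) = (o - 1)*(o + 2)*(o - 5)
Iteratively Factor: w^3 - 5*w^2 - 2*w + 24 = (w - 3)*(w^2 - 2*w - 8) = (w - 4)*(w - 3)*(w + 2)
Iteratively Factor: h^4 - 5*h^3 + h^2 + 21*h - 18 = (h - 3)*(h^3 - 2*h^2 - 5*h + 6) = (h - 3)*(h + 2)*(h^2 - 4*h + 3) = (h - 3)^2*(h + 2)*(h - 1)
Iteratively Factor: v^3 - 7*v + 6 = (v + 3)*(v^2 - 3*v + 2) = (v - 1)*(v + 3)*(v - 2)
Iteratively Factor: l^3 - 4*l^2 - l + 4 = (l - 1)*(l^2 - 3*l - 4) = (l - 1)*(l + 1)*(l - 4)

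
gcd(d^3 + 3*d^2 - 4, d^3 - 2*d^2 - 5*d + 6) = d^2 + d - 2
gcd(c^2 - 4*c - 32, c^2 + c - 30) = 1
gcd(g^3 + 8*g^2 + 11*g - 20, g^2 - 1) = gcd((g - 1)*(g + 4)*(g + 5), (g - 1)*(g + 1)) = g - 1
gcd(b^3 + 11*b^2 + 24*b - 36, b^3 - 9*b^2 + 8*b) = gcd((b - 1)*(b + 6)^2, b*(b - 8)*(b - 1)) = b - 1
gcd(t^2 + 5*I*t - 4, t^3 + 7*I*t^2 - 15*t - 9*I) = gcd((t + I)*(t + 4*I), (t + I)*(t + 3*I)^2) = t + I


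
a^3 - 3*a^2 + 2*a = a*(a - 2)*(a - 1)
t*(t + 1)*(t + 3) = t^3 + 4*t^2 + 3*t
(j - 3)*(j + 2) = j^2 - j - 6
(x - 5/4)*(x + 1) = x^2 - x/4 - 5/4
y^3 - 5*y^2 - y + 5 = (y - 5)*(y - 1)*(y + 1)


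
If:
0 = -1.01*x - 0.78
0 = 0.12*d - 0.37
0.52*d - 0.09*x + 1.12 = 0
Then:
No Solution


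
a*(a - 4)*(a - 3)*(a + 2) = a^4 - 5*a^3 - 2*a^2 + 24*a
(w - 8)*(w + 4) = w^2 - 4*w - 32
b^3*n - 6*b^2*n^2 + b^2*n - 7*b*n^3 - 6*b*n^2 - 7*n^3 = (b - 7*n)*(b + n)*(b*n + n)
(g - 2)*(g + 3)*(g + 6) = g^3 + 7*g^2 - 36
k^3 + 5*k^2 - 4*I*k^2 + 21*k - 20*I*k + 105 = (k + 5)*(k - 7*I)*(k + 3*I)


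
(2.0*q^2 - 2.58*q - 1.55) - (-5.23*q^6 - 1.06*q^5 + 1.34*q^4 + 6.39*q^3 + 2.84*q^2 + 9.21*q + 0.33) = 5.23*q^6 + 1.06*q^5 - 1.34*q^4 - 6.39*q^3 - 0.84*q^2 - 11.79*q - 1.88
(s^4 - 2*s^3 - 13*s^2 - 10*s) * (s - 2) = s^5 - 4*s^4 - 9*s^3 + 16*s^2 + 20*s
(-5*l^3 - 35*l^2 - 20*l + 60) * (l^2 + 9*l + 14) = -5*l^5 - 80*l^4 - 405*l^3 - 610*l^2 + 260*l + 840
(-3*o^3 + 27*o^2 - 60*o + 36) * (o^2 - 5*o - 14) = -3*o^5 + 42*o^4 - 153*o^3 - 42*o^2 + 660*o - 504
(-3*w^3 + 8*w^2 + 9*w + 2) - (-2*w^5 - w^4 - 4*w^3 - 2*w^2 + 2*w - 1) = 2*w^5 + w^4 + w^3 + 10*w^2 + 7*w + 3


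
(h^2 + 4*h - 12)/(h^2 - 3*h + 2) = (h + 6)/(h - 1)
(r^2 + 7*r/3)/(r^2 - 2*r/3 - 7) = r/(r - 3)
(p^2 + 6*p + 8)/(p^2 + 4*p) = (p + 2)/p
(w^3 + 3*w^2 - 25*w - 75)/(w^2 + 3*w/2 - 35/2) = 2*(w^2 - 2*w - 15)/(2*w - 7)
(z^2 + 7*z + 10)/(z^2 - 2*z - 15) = (z^2 + 7*z + 10)/(z^2 - 2*z - 15)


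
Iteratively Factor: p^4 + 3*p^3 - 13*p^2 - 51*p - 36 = (p + 3)*(p^3 - 13*p - 12) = (p - 4)*(p + 3)*(p^2 + 4*p + 3) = (p - 4)*(p + 1)*(p + 3)*(p + 3)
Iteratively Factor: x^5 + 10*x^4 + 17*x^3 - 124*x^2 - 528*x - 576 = (x + 3)*(x^4 + 7*x^3 - 4*x^2 - 112*x - 192) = (x + 3)*(x + 4)*(x^3 + 3*x^2 - 16*x - 48) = (x + 3)*(x + 4)^2*(x^2 - x - 12) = (x - 4)*(x + 3)*(x + 4)^2*(x + 3)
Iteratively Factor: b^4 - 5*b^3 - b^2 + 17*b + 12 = (b + 1)*(b^3 - 6*b^2 + 5*b + 12) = (b + 1)^2*(b^2 - 7*b + 12) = (b - 4)*(b + 1)^2*(b - 3)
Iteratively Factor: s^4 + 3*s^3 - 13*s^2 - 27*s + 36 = (s + 4)*(s^3 - s^2 - 9*s + 9) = (s + 3)*(s + 4)*(s^2 - 4*s + 3) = (s - 1)*(s + 3)*(s + 4)*(s - 3)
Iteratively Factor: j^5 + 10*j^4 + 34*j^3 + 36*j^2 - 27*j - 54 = (j + 3)*(j^4 + 7*j^3 + 13*j^2 - 3*j - 18) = (j + 3)^2*(j^3 + 4*j^2 + j - 6) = (j - 1)*(j + 3)^2*(j^2 + 5*j + 6) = (j - 1)*(j + 2)*(j + 3)^2*(j + 3)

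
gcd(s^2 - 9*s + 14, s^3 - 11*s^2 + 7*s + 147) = s - 7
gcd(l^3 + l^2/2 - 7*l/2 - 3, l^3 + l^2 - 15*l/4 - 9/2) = l^2 - l/2 - 3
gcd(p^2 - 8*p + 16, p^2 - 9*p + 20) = p - 4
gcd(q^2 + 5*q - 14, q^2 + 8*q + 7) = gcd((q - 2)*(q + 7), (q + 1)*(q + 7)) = q + 7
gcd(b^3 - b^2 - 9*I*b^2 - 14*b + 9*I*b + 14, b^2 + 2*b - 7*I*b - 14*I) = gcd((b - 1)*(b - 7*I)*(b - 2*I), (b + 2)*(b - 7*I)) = b - 7*I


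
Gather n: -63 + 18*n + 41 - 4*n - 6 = 14*n - 28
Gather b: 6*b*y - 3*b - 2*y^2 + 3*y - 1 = b*(6*y - 3) - 2*y^2 + 3*y - 1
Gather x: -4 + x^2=x^2 - 4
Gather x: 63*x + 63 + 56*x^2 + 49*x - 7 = 56*x^2 + 112*x + 56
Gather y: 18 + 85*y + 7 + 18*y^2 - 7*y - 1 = 18*y^2 + 78*y + 24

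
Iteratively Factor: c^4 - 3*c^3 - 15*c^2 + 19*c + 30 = (c - 5)*(c^3 + 2*c^2 - 5*c - 6) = (c - 5)*(c + 3)*(c^2 - c - 2) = (c - 5)*(c - 2)*(c + 3)*(c + 1)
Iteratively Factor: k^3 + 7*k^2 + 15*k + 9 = (k + 3)*(k^2 + 4*k + 3) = (k + 1)*(k + 3)*(k + 3)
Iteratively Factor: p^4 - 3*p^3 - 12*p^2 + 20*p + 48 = (p + 2)*(p^3 - 5*p^2 - 2*p + 24) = (p + 2)^2*(p^2 - 7*p + 12) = (p - 4)*(p + 2)^2*(p - 3)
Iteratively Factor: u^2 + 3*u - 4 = (u + 4)*(u - 1)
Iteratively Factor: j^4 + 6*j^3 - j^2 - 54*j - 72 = (j + 3)*(j^3 + 3*j^2 - 10*j - 24) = (j + 3)*(j + 4)*(j^2 - j - 6) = (j + 2)*(j + 3)*(j + 4)*(j - 3)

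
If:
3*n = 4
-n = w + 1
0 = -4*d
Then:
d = 0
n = 4/3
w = -7/3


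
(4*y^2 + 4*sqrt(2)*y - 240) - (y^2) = 3*y^2 + 4*sqrt(2)*y - 240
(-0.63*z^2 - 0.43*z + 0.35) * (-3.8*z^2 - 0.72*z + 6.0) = 2.394*z^4 + 2.0876*z^3 - 4.8004*z^2 - 2.832*z + 2.1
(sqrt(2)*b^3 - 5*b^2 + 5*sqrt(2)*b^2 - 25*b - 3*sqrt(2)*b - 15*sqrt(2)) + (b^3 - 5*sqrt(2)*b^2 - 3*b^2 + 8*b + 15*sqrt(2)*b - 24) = b^3 + sqrt(2)*b^3 - 8*b^2 - 17*b + 12*sqrt(2)*b - 24 - 15*sqrt(2)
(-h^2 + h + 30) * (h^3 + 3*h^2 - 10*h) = -h^5 - 2*h^4 + 43*h^3 + 80*h^2 - 300*h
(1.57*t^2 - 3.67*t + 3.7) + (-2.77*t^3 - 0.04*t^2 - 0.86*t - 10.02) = -2.77*t^3 + 1.53*t^2 - 4.53*t - 6.32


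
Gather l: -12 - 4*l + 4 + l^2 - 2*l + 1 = l^2 - 6*l - 7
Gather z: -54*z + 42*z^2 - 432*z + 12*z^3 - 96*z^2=12*z^3 - 54*z^2 - 486*z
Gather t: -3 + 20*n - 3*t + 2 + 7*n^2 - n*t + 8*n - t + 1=7*n^2 + 28*n + t*(-n - 4)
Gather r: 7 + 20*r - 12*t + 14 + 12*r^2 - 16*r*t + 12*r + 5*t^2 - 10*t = 12*r^2 + r*(32 - 16*t) + 5*t^2 - 22*t + 21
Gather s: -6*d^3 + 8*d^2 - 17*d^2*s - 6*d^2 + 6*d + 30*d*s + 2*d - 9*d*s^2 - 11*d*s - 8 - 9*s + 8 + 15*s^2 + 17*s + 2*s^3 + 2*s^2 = -6*d^3 + 2*d^2 + 8*d + 2*s^3 + s^2*(17 - 9*d) + s*(-17*d^2 + 19*d + 8)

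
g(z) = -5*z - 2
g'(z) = -5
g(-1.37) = 4.85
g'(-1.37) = -5.00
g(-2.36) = 9.80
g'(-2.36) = -5.00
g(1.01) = -7.05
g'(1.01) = -5.00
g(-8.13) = 38.65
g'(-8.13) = -5.00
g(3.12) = -17.60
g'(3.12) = -5.00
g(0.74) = -5.70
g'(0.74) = -5.00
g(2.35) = -13.75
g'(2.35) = -5.00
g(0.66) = -5.30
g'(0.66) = -5.00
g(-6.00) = 28.00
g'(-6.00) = -5.00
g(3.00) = -17.00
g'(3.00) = -5.00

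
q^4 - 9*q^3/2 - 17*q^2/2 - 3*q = q*(q - 6)*(q + 1/2)*(q + 1)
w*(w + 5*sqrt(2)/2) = w^2 + 5*sqrt(2)*w/2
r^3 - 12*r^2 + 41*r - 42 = (r - 7)*(r - 3)*(r - 2)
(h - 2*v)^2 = h^2 - 4*h*v + 4*v^2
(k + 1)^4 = k^4 + 4*k^3 + 6*k^2 + 4*k + 1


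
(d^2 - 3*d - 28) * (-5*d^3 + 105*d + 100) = -5*d^5 + 15*d^4 + 245*d^3 - 215*d^2 - 3240*d - 2800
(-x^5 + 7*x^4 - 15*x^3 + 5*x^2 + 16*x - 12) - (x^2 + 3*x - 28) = -x^5 + 7*x^4 - 15*x^3 + 4*x^2 + 13*x + 16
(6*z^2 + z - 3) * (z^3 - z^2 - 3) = 6*z^5 - 5*z^4 - 4*z^3 - 15*z^2 - 3*z + 9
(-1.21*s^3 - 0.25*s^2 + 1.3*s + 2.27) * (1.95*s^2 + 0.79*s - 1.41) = -2.3595*s^5 - 1.4434*s^4 + 4.0436*s^3 + 5.806*s^2 - 0.0396999999999998*s - 3.2007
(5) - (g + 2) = 3 - g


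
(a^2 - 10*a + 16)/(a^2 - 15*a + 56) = (a - 2)/(a - 7)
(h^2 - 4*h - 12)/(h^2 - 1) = (h^2 - 4*h - 12)/(h^2 - 1)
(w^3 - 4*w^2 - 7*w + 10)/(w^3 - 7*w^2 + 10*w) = (w^2 + w - 2)/(w*(w - 2))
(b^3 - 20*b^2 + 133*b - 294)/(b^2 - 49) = (b^2 - 13*b + 42)/(b + 7)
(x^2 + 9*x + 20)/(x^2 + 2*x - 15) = (x + 4)/(x - 3)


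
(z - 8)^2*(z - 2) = z^3 - 18*z^2 + 96*z - 128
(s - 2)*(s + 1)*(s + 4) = s^3 + 3*s^2 - 6*s - 8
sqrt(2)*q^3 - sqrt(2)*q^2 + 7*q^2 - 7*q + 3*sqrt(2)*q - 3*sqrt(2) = (q - 1)*(q + 3*sqrt(2))*(sqrt(2)*q + 1)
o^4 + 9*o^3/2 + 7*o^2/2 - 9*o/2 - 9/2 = (o - 1)*(o + 1)*(o + 3/2)*(o + 3)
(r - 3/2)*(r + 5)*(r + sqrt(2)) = r^3 + sqrt(2)*r^2 + 7*r^2/2 - 15*r/2 + 7*sqrt(2)*r/2 - 15*sqrt(2)/2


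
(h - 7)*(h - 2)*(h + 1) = h^3 - 8*h^2 + 5*h + 14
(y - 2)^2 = y^2 - 4*y + 4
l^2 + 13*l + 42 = (l + 6)*(l + 7)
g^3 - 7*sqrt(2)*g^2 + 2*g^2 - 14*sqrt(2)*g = g*(g + 2)*(g - 7*sqrt(2))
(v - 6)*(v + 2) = v^2 - 4*v - 12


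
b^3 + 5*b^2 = b^2*(b + 5)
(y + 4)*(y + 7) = y^2 + 11*y + 28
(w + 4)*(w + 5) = w^2 + 9*w + 20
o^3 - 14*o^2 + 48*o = o*(o - 8)*(o - 6)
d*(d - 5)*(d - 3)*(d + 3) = d^4 - 5*d^3 - 9*d^2 + 45*d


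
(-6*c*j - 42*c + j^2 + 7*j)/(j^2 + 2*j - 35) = (-6*c + j)/(j - 5)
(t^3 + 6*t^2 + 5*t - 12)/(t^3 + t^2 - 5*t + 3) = (t + 4)/(t - 1)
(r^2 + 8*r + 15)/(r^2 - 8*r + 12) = (r^2 + 8*r + 15)/(r^2 - 8*r + 12)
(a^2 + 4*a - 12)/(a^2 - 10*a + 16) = (a + 6)/(a - 8)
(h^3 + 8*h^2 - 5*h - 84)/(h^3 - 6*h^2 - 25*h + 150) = (h^3 + 8*h^2 - 5*h - 84)/(h^3 - 6*h^2 - 25*h + 150)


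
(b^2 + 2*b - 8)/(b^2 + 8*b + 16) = (b - 2)/(b + 4)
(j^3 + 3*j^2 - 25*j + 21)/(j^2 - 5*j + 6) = (j^2 + 6*j - 7)/(j - 2)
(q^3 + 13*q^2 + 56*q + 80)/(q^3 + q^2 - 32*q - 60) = (q^2 + 8*q + 16)/(q^2 - 4*q - 12)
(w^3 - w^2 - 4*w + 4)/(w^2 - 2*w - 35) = (-w^3 + w^2 + 4*w - 4)/(-w^2 + 2*w + 35)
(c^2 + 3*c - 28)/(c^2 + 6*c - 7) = (c - 4)/(c - 1)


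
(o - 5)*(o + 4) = o^2 - o - 20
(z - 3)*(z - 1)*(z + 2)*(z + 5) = z^4 + 3*z^3 - 15*z^2 - 19*z + 30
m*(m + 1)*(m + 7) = m^3 + 8*m^2 + 7*m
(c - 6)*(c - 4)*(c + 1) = c^3 - 9*c^2 + 14*c + 24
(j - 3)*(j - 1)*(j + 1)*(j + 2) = j^4 - j^3 - 7*j^2 + j + 6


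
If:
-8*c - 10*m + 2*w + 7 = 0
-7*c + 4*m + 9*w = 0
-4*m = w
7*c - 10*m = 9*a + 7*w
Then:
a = 343/585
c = 112/65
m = -49/130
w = 98/65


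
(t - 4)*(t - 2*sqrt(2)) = t^2 - 4*t - 2*sqrt(2)*t + 8*sqrt(2)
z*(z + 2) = z^2 + 2*z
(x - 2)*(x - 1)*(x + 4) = x^3 + x^2 - 10*x + 8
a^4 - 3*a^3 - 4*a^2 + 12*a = a*(a - 3)*(a - 2)*(a + 2)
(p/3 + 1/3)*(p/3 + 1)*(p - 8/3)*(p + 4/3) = p^4/9 + 8*p^3/27 - 53*p^2/81 - 164*p/81 - 32/27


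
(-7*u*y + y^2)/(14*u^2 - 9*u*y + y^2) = y/(-2*u + y)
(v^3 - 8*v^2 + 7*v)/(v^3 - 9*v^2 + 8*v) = (v - 7)/(v - 8)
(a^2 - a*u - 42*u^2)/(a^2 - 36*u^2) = (-a + 7*u)/(-a + 6*u)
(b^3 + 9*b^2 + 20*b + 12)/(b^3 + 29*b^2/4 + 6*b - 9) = 4*(b + 1)/(4*b - 3)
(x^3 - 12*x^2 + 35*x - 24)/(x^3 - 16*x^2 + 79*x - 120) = (x - 1)/(x - 5)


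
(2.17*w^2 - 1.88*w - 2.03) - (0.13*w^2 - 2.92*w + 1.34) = 2.04*w^2 + 1.04*w - 3.37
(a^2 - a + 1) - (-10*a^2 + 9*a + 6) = 11*a^2 - 10*a - 5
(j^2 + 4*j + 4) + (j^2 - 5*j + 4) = 2*j^2 - j + 8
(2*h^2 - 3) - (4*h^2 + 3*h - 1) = -2*h^2 - 3*h - 2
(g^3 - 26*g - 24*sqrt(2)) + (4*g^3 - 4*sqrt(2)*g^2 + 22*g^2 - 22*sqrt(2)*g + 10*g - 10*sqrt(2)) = 5*g^3 - 4*sqrt(2)*g^2 + 22*g^2 - 22*sqrt(2)*g - 16*g - 34*sqrt(2)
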